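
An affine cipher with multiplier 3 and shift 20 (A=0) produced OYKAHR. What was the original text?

YKOCNZ

The inverse of 3 mod 26 is 9, since 3·9=27≡1. Apply D(y)=9·(y−20) mod 26:
O(14): 9·(14−20)=-54≡24 → Y
Y(24): 9·(24−20)=36≡10 → K
K(10): 9·(10−20)=-90≡14 → O
A(0): 9·(0−20)=-180≡2 → C
H(7): 9·(7−20)=-117≡13 → N
R(17): 9·(17−20)=-27≡25 → Z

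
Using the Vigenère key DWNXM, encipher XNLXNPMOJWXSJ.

Repeat the key across the message: DWNXMDWNXMDWN
X(23)+D(3): 26≡0 → A
N(13)+W(22): 35≡9 → J
L(11)+N(13): 24 → Y
X(23)+X(23): 46≡20 → U
N(13)+M(12): 25 → Z
P(15)+D(3): 18 → S
M(12)+W(22): 34≡8 → I
O(14)+N(13): 27≡1 → B
J(9)+X(23): 32≡6 → G
W(22)+M(12): 34≡8 → I
X(23)+D(3): 26≡0 → A
S(18)+W(22): 40≡14 → O
J(9)+N(13): 22 → W

AJYUZSIBGIAOW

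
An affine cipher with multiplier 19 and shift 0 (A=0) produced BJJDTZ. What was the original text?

The inverse of 19 mod 26 is 11, since 19·11=209≡1. Apply D(y)=11·(y−0) mod 26:
B(1): 11·(1−0)=11 → L
J(9): 11·(9−0)=99≡21 → V
J(9): 11·(9−0)=99≡21 → V
D(3): 11·(3−0)=33≡7 → H
T(19): 11·(19−0)=209≡1 → B
Z(25): 11·(25−0)=275≡15 → P

LVVHBP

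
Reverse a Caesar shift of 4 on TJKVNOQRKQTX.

T(19): 19−4=15 → P
J(9): 9−4=5 → F
K(10): 10−4=6 → G
V(21): 21−4=17 → R
N(13): 13−4=9 → J
O(14): 14−4=10 → K
Q(16): 16−4=12 → M
R(17): 17−4=13 → N
K(10): 10−4=6 → G
Q(16): 16−4=12 → M
T(19): 19−4=15 → P
X(23): 23−4=19 → T

PFGRJKMNGMPT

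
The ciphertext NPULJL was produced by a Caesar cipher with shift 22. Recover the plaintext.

N(13): 13−22=-9≡17 → R
P(15): 15−22=-7≡19 → T
U(20): 20−22=-2≡24 → Y
L(11): 11−22=-11≡15 → P
J(9): 9−22=-13≡13 → N
L(11): 11−22=-11≡15 → P

RTYPNP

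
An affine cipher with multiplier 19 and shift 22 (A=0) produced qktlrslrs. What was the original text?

mytjxijxi

The inverse of 19 mod 26 is 11, since 19·11=209≡1. Apply D(y)=11·(y−22) mod 26:
q(16): 11·(16−22)=-66≡12 → m
k(10): 11·(10−22)=-132≡24 → y
t(19): 11·(19−22)=-33≡19 → t
l(11): 11·(11−22)=-121≡9 → j
r(17): 11·(17−22)=-55≡23 → x
s(18): 11·(18−22)=-44≡8 → i
l(11): 11·(11−22)=-121≡9 → j
r(17): 11·(17−22)=-55≡23 → x
s(18): 11·(18−22)=-44≡8 → i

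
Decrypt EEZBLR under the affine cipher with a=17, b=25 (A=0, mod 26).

LLAUQY

The inverse of 17 mod 26 is 23, since 17·23=391≡1. Apply D(y)=23·(y−25) mod 26:
E(4): 23·(4−25)=-483≡11 → L
E(4): 23·(4−25)=-483≡11 → L
Z(25): 23·(25−25)=0 → A
B(1): 23·(1−25)=-552≡20 → U
L(11): 23·(11−25)=-322≡16 → Q
R(17): 23·(17−25)=-184≡24 → Y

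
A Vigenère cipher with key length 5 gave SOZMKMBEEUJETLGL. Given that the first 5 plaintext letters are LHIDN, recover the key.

HHRJX

Subtract each crib letter from the matching ciphertext letter (mod 26):
S(18)−L(11)=7 → H
O(14)−H(7)=7 → H
Z(25)−I(8)=17 → R
M(12)−D(3)=9 → J
K(10)−N(13)=-3≡23 → X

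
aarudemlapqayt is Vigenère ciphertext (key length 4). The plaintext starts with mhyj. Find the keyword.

ottl

Subtract each crib letter from the matching ciphertext letter (mod 26):
a(0)−m(12)=-12≡14 → o
a(0)−h(7)=-7≡19 → t
r(17)−y(24)=-7≡19 → t
u(20)−j(9)=11 → l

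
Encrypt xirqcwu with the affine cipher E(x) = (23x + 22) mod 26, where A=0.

x(23): 23·23+22=551≡5 → f
i(8): 23·8+22=206≡24 → y
r(17): 23·17+22=413≡23 → x
q(16): 23·16+22=390≡0 → a
c(2): 23·2+22=68≡16 → q
w(22): 23·22+22=528≡8 → i
u(20): 23·20+22=482≡14 → o

fyxaqio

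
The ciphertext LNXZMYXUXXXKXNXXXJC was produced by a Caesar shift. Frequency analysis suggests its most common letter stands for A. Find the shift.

23

The most frequent ciphertext letter is X (appears 9 times).
X is position 23; A is position 0.
Shift = 23.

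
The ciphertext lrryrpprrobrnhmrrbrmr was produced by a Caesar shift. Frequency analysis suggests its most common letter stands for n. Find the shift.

The most frequent ciphertext letter is r (appears 10 times).
r is position 17; n is position 13.
Shift = 4.

4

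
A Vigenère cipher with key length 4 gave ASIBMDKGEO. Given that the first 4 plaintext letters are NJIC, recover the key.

NJAZ

Subtract each crib letter from the matching ciphertext letter (mod 26):
A(0)−N(13)=-13≡13 → N
S(18)−J(9)=9 → J
I(8)−I(8)=0 → A
B(1)−C(2)=-1≡25 → Z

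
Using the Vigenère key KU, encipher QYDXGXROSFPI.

Repeat the key across the message: KUKUKUKUKUKU
Q(16)+K(10): 26≡0 → A
Y(24)+U(20): 44≡18 → S
D(3)+K(10): 13 → N
X(23)+U(20): 43≡17 → R
G(6)+K(10): 16 → Q
X(23)+U(20): 43≡17 → R
R(17)+K(10): 27≡1 → B
O(14)+U(20): 34≡8 → I
S(18)+K(10): 28≡2 → C
F(5)+U(20): 25 → Z
P(15)+K(10): 25 → Z
I(8)+U(20): 28≡2 → C

ASNRQRBICZZC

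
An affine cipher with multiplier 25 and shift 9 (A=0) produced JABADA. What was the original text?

The inverse of 25 mod 26 is 25, since 25·25=625≡1. Apply D(y)=25·(y−9) mod 26:
J(9): 25·(9−9)=0 → A
A(0): 25·(0−9)=-225≡9 → J
B(1): 25·(1−9)=-200≡8 → I
A(0): 25·(0−9)=-225≡9 → J
D(3): 25·(3−9)=-150≡6 → G
A(0): 25·(0−9)=-225≡9 → J

AJIJGJ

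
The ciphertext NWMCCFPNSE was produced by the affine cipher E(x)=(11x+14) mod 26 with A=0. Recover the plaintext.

The inverse of 11 mod 26 is 19, since 11·19=209≡1. Apply D(y)=19·(y−14) mod 26:
N(13): 19·(13−14)=-19≡7 → H
W(22): 19·(22−14)=152≡22 → W
M(12): 19·(12−14)=-38≡14 → O
C(2): 19·(2−14)=-228≡6 → G
C(2): 19·(2−14)=-228≡6 → G
F(5): 19·(5−14)=-171≡11 → L
P(15): 19·(15−14)=19 → T
N(13): 19·(13−14)=-19≡7 → H
S(18): 19·(18−14)=76≡24 → Y
E(4): 19·(4−14)=-190≡18 → S

HWOGGLTHYS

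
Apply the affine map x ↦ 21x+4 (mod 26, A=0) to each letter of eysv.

kosd

e(4): 21·4+4=88≡10 → k
y(24): 21·24+4=508≡14 → o
s(18): 21·18+4=382≡18 → s
v(21): 21·21+4=445≡3 → d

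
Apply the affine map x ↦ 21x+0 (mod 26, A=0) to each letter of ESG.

GOW

E(4): 21·4+0=84≡6 → G
S(18): 21·18+0=378≡14 → O
G(6): 21·6+0=126≡22 → W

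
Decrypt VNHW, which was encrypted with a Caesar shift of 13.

V(21): 21−13=8 → I
N(13): 13−13=0 → A
H(7): 7−13=-6≡20 → U
W(22): 22−13=9 → J

IAUJ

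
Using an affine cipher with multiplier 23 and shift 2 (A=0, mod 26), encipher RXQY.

R(17): 23·17+2=393≡3 → D
X(23): 23·23+2=531≡11 → L
Q(16): 23·16+2=370≡6 → G
Y(24): 23·24+2=554≡8 → I

DLGI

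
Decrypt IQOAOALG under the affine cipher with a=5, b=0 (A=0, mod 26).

The inverse of 5 mod 26 is 21, since 5·21=105≡1. Apply D(y)=21·(y−0) mod 26:
I(8): 21·(8−0)=168≡12 → M
Q(16): 21·(16−0)=336≡24 → Y
O(14): 21·(14−0)=294≡8 → I
A(0): 21·(0−0)=0 → A
O(14): 21·(14−0)=294≡8 → I
A(0): 21·(0−0)=0 → A
L(11): 21·(11−0)=231≡23 → X
G(6): 21·(6−0)=126≡22 → W

MYIAIAXW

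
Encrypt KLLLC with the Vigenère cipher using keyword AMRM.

Repeat the key across the message: AMRMA
K(10)+A(0): 10 → K
L(11)+M(12): 23 → X
L(11)+R(17): 28≡2 → C
L(11)+M(12): 23 → X
C(2)+A(0): 2 → C

KXCXC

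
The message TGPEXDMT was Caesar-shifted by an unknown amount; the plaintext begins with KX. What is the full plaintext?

From the crib: T(19)−K(10)=9, so the shift is 9.
Subtract 9 from each ciphertext letter:
T(19): 19−9=10 → K
G(6): 6−9=-3≡23 → X
P(15): 15−9=6 → G
E(4): 4−9=-5≡21 → V
X(23): 23−9=14 → O
D(3): 3−9=-6≡20 → U
M(12): 12−9=3 → D
T(19): 19−9=10 → K

KXGVOUDK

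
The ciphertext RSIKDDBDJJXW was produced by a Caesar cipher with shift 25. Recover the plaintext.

R(17): 17−25=-8≡18 → S
S(18): 18−25=-7≡19 → T
I(8): 8−25=-17≡9 → J
K(10): 10−25=-15≡11 → L
D(3): 3−25=-22≡4 → E
D(3): 3−25=-22≡4 → E
B(1): 1−25=-24≡2 → C
D(3): 3−25=-22≡4 → E
J(9): 9−25=-16≡10 → K
J(9): 9−25=-16≡10 → K
X(23): 23−25=-2≡24 → Y
W(22): 22−25=-3≡23 → X

STJLEECEKKYX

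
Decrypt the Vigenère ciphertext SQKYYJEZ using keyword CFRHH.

Repeat the key across the ciphertext: CFRHHCFR
S(18)−C(2): 16 → Q
Q(16)−F(5): 11 → L
K(10)−R(17): -7≡19 → T
Y(24)−H(7): 17 → R
Y(24)−H(7): 17 → R
J(9)−C(2): 7 → H
E(4)−F(5): -1≡25 → Z
Z(25)−R(17): 8 → I

QLTRRHZI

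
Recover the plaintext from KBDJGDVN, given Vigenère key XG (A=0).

NVGDJXYH

Repeat the key across the ciphertext: XGXGXGXG
K(10)−X(23): -13≡13 → N
B(1)−G(6): -5≡21 → V
D(3)−X(23): -20≡6 → G
J(9)−G(6): 3 → D
G(6)−X(23): -17≡9 → J
D(3)−G(6): -3≡23 → X
V(21)−X(23): -2≡24 → Y
N(13)−G(6): 7 → H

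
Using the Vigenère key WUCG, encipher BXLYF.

XRNEB

Repeat the key across the message: WUCGW
B(1)+W(22): 23 → X
X(23)+U(20): 43≡17 → R
L(11)+C(2): 13 → N
Y(24)+G(6): 30≡4 → E
F(5)+W(22): 27≡1 → B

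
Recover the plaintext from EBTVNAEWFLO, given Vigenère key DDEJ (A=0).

Repeat the key across the ciphertext: DDEJDDEJDDE
E(4)−D(3): 1 → B
B(1)−D(3): -2≡24 → Y
T(19)−E(4): 15 → P
V(21)−J(9): 12 → M
N(13)−D(3): 10 → K
A(0)−D(3): -3≡23 → X
E(4)−E(4): 0 → A
W(22)−J(9): 13 → N
F(5)−D(3): 2 → C
L(11)−D(3): 8 → I
O(14)−E(4): 10 → K

BYPMKXANCIK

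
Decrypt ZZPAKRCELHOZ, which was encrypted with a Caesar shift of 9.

QQGRBITVCYFQ

Z(25): 25−9=16 → Q
Z(25): 25−9=16 → Q
P(15): 15−9=6 → G
A(0): 0−9=-9≡17 → R
K(10): 10−9=1 → B
R(17): 17−9=8 → I
C(2): 2−9=-7≡19 → T
E(4): 4−9=-5≡21 → V
L(11): 11−9=2 → C
H(7): 7−9=-2≡24 → Y
O(14): 14−9=5 → F
Z(25): 25−9=16 → Q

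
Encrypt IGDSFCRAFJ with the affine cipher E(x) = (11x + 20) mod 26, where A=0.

EIBKXQZUXP

I(8): 11·8+20=108≡4 → E
G(6): 11·6+20=86≡8 → I
D(3): 11·3+20=53≡1 → B
S(18): 11·18+20=218≡10 → K
F(5): 11·5+20=75≡23 → X
C(2): 11·2+20=42≡16 → Q
R(17): 11·17+20=207≡25 → Z
A(0): 11·0+20=20 → U
F(5): 11·5+20=75≡23 → X
J(9): 11·9+20=119≡15 → P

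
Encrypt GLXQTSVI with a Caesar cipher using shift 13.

TYKDGFIV

G(6): 6+13=19 → T
L(11): 11+13=24 → Y
X(23): 23+13=36≡10 → K
Q(16): 16+13=29≡3 → D
T(19): 19+13=32≡6 → G
S(18): 18+13=31≡5 → F
V(21): 21+13=34≡8 → I
I(8): 8+13=21 → V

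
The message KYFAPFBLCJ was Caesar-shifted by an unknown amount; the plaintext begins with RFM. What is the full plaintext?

RFMHWMISJQ

From the crib: K(10)−R(17)=-7≡19, so the shift is 19.
Subtract 19 from each ciphertext letter:
K(10): 10−19=-9≡17 → R
Y(24): 24−19=5 → F
F(5): 5−19=-14≡12 → M
A(0): 0−19=-19≡7 → H
P(15): 15−19=-4≡22 → W
F(5): 5−19=-14≡12 → M
B(1): 1−19=-18≡8 → I
L(11): 11−19=-8≡18 → S
C(2): 2−19=-17≡9 → J
J(9): 9−19=-10≡16 → Q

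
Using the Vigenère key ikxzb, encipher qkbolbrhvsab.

yuynmjbeutil

Repeat the key across the message: ikxzbikxzbik
q(16)+i(8): 24 → y
k(10)+k(10): 20 → u
b(1)+x(23): 24 → y
o(14)+z(25): 39≡13 → n
l(11)+b(1): 12 → m
b(1)+i(8): 9 → j
r(17)+k(10): 27≡1 → b
h(7)+x(23): 30≡4 → e
v(21)+z(25): 46≡20 → u
s(18)+b(1): 19 → t
a(0)+i(8): 8 → i
b(1)+k(10): 11 → l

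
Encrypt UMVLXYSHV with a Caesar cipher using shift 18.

U(20): 20+18=38≡12 → M
M(12): 12+18=30≡4 → E
V(21): 21+18=39≡13 → N
L(11): 11+18=29≡3 → D
X(23): 23+18=41≡15 → P
Y(24): 24+18=42≡16 → Q
S(18): 18+18=36≡10 → K
H(7): 7+18=25 → Z
V(21): 21+18=39≡13 → N

MENDPQKZN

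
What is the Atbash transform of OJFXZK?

LQUCAP

O(14) → L(11)
J(9) → Q(16)
F(5) → U(20)
X(23) → C(2)
Z(25) → A(0)
K(10) → P(15)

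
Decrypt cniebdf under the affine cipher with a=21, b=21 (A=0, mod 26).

The inverse of 21 mod 26 is 5, since 21·5=105≡1. Apply D(y)=5·(y−21) mod 26:
c(2): 5·(2−21)=-95≡9 → j
n(13): 5·(13−21)=-40≡12 → m
i(8): 5·(8−21)=-65≡13 → n
e(4): 5·(4−21)=-85≡19 → t
b(1): 5·(1−21)=-100≡4 → e
d(3): 5·(3−21)=-90≡14 → o
f(5): 5·(5−21)=-80≡24 → y

jmnteoy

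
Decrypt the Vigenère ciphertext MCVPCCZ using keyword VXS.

RFDUFKE

Repeat the key across the ciphertext: VXSVXSV
M(12)−V(21): -9≡17 → R
C(2)−X(23): -21≡5 → F
V(21)−S(18): 3 → D
P(15)−V(21): -6≡20 → U
C(2)−X(23): -21≡5 → F
C(2)−S(18): -16≡10 → K
Z(25)−V(21): 4 → E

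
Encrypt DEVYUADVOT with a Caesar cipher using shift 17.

UVMPLRUMFK

D(3): 3+17=20 → U
E(4): 4+17=21 → V
V(21): 21+17=38≡12 → M
Y(24): 24+17=41≡15 → P
U(20): 20+17=37≡11 → L
A(0): 0+17=17 → R
D(3): 3+17=20 → U
V(21): 21+17=38≡12 → M
O(14): 14+17=31≡5 → F
T(19): 19+17=36≡10 → K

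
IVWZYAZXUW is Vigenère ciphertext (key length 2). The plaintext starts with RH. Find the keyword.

RO

Subtract each crib letter from the matching ciphertext letter (mod 26):
I(8)−R(17)=-9≡17 → R
V(21)−H(7)=14 → O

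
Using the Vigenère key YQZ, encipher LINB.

Repeat the key across the message: YQZY
L(11)+Y(24): 35≡9 → J
I(8)+Q(16): 24 → Y
N(13)+Z(25): 38≡12 → M
B(1)+Y(24): 25 → Z

JYMZ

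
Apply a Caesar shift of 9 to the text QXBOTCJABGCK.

Q(16): 16+9=25 → Z
X(23): 23+9=32≡6 → G
B(1): 1+9=10 → K
O(14): 14+9=23 → X
T(19): 19+9=28≡2 → C
C(2): 2+9=11 → L
J(9): 9+9=18 → S
A(0): 0+9=9 → J
B(1): 1+9=10 → K
G(6): 6+9=15 → P
C(2): 2+9=11 → L
K(10): 10+9=19 → T

ZGKXCLSJKPLT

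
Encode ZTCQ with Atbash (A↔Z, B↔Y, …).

AGXJ

Z(25) → A(0)
T(19) → G(6)
C(2) → X(23)
Q(16) → J(9)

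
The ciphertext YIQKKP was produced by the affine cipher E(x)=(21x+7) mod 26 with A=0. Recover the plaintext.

The inverse of 21 mod 26 is 5, since 21·5=105≡1. Apply D(y)=5·(y−7) mod 26:
Y(24): 5·(24−7)=85≡7 → H
I(8): 5·(8−7)=5 → F
Q(16): 5·(16−7)=45≡19 → T
K(10): 5·(10−7)=15 → P
K(10): 5·(10−7)=15 → P
P(15): 5·(15−7)=40≡14 → O

HFTPPO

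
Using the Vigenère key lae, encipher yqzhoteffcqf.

jqdsoxpfjnqj

Repeat the key across the message: laelaelaelae
y(24)+l(11): 35≡9 → j
q(16)+a(0): 16 → q
z(25)+e(4): 29≡3 → d
h(7)+l(11): 18 → s
o(14)+a(0): 14 → o
t(19)+e(4): 23 → x
e(4)+l(11): 15 → p
f(5)+a(0): 5 → f
f(5)+e(4): 9 → j
c(2)+l(11): 13 → n
q(16)+a(0): 16 → q
f(5)+e(4): 9 → j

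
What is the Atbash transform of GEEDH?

TVVWS

G(6) → T(19)
E(4) → V(21)
E(4) → V(21)
D(3) → W(22)
H(7) → S(18)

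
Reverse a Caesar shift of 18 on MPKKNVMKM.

UXSSVDUSU

M(12): 12−18=-6≡20 → U
P(15): 15−18=-3≡23 → X
K(10): 10−18=-8≡18 → S
K(10): 10−18=-8≡18 → S
N(13): 13−18=-5≡21 → V
V(21): 21−18=3 → D
M(12): 12−18=-6≡20 → U
K(10): 10−18=-8≡18 → S
M(12): 12−18=-6≡20 → U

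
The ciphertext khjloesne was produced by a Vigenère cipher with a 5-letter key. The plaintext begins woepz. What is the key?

otfwp

Subtract each crib letter from the matching ciphertext letter (mod 26):
k(10)−w(22)=-12≡14 → o
h(7)−o(14)=-7≡19 → t
j(9)−e(4)=5 → f
l(11)−p(15)=-4≡22 → w
o(14)−z(25)=-11≡15 → p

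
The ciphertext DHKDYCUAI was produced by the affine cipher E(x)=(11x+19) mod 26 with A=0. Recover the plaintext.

IGLIRPTDZ

The inverse of 11 mod 26 is 19, since 11·19=209≡1. Apply D(y)=19·(y−19) mod 26:
D(3): 19·(3−19)=-304≡8 → I
H(7): 19·(7−19)=-228≡6 → G
K(10): 19·(10−19)=-171≡11 → L
D(3): 19·(3−19)=-304≡8 → I
Y(24): 19·(24−19)=95≡17 → R
C(2): 19·(2−19)=-323≡15 → P
U(20): 19·(20−19)=19 → T
A(0): 19·(0−19)=-361≡3 → D
I(8): 19·(8−19)=-209≡25 → Z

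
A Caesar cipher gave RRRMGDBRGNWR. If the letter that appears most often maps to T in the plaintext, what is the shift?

The most frequent ciphertext letter is R (appears 5 times).
R is position 17; T is position 19.
Shift = -2≡24.

24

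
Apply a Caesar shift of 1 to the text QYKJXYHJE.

RZLKYZIKF

Q(16): 16+1=17 → R
Y(24): 24+1=25 → Z
K(10): 10+1=11 → L
J(9): 9+1=10 → K
X(23): 23+1=24 → Y
Y(24): 24+1=25 → Z
H(7): 7+1=8 → I
J(9): 9+1=10 → K
E(4): 4+1=5 → F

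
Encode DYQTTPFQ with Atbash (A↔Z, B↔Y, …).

WBJGGKUJ

D(3) → W(22)
Y(24) → B(1)
Q(16) → J(9)
T(19) → G(6)
T(19) → G(6)
P(15) → K(10)
F(5) → U(20)
Q(16) → J(9)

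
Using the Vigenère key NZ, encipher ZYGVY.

MXTUL

Repeat the key across the message: NZNZN
Z(25)+N(13): 38≡12 → M
Y(24)+Z(25): 49≡23 → X
G(6)+N(13): 19 → T
V(21)+Z(25): 46≡20 → U
Y(24)+N(13): 37≡11 → L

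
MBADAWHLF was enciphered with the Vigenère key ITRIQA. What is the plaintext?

EIJVKWZSO

Repeat the key across the ciphertext: ITRIQAITR
M(12)−I(8): 4 → E
B(1)−T(19): -18≡8 → I
A(0)−R(17): -17≡9 → J
D(3)−I(8): -5≡21 → V
A(0)−Q(16): -16≡10 → K
W(22)−A(0): 22 → W
H(7)−I(8): -1≡25 → Z
L(11)−T(19): -8≡18 → S
F(5)−R(17): -12≡14 → O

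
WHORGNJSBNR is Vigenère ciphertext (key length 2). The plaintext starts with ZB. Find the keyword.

Subtract each crib letter from the matching ciphertext letter (mod 26):
W(22)−Z(25)=-3≡23 → X
H(7)−B(1)=6 → G

XG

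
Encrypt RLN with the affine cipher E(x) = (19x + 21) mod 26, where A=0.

R(17): 19·17+21=344≡6 → G
L(11): 19·11+21=230≡22 → W
N(13): 19·13+21=268≡8 → I

GWI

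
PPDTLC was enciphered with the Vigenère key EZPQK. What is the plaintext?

LQODBY

Repeat the key across the ciphertext: EZPQKE
P(15)−E(4): 11 → L
P(15)−Z(25): -10≡16 → Q
D(3)−P(15): -12≡14 → O
T(19)−Q(16): 3 → D
L(11)−K(10): 1 → B
C(2)−E(4): -2≡24 → Y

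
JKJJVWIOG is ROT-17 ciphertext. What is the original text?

J(9): 9−17=-8≡18 → S
K(10): 10−17=-7≡19 → T
J(9): 9−17=-8≡18 → S
J(9): 9−17=-8≡18 → S
V(21): 21−17=4 → E
W(22): 22−17=5 → F
I(8): 8−17=-9≡17 → R
O(14): 14−17=-3≡23 → X
G(6): 6−17=-11≡15 → P

STSSEFRXP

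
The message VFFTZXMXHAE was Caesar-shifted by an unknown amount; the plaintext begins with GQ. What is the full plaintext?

From the crib: V(21)−G(6)=15, so the shift is 15.
Subtract 15 from each ciphertext letter:
V(21): 21−15=6 → G
F(5): 5−15=-10≡16 → Q
F(5): 5−15=-10≡16 → Q
T(19): 19−15=4 → E
Z(25): 25−15=10 → K
X(23): 23−15=8 → I
M(12): 12−15=-3≡23 → X
X(23): 23−15=8 → I
H(7): 7−15=-8≡18 → S
A(0): 0−15=-15≡11 → L
E(4): 4−15=-11≡15 → P

GQQEKIXISLP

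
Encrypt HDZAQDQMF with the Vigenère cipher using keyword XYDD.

EBCDNBTPC

Repeat the key across the message: XYDDXYDDX
H(7)+X(23): 30≡4 → E
D(3)+Y(24): 27≡1 → B
Z(25)+D(3): 28≡2 → C
A(0)+D(3): 3 → D
Q(16)+X(23): 39≡13 → N
D(3)+Y(24): 27≡1 → B
Q(16)+D(3): 19 → T
M(12)+D(3): 15 → P
F(5)+X(23): 28≡2 → C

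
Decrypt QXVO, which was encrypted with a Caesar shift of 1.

PWUN

Q(16): 16−1=15 → P
X(23): 23−1=22 → W
V(21): 21−1=20 → U
O(14): 14−1=13 → N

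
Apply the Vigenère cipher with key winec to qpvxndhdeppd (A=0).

Repeat the key across the message: winecwinecwi
q(16)+w(22): 38≡12 → m
p(15)+i(8): 23 → x
v(21)+n(13): 34≡8 → i
x(23)+e(4): 27≡1 → b
n(13)+c(2): 15 → p
d(3)+w(22): 25 → z
h(7)+i(8): 15 → p
d(3)+n(13): 16 → q
e(4)+e(4): 8 → i
p(15)+c(2): 17 → r
p(15)+w(22): 37≡11 → l
d(3)+i(8): 11 → l

mxibpzpqirll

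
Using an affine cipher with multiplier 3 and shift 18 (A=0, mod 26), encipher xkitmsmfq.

jwqxcucho

x(23): 3·23+18=87≡9 → j
k(10): 3·10+18=48≡22 → w
i(8): 3·8+18=42≡16 → q
t(19): 3·19+18=75≡23 → x
m(12): 3·12+18=54≡2 → c
s(18): 3·18+18=72≡20 → u
m(12): 3·12+18=54≡2 → c
f(5): 3·5+18=33≡7 → h
q(16): 3·16+18=66≡14 → o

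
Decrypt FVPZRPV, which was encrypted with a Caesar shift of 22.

F(5): 5−22=-17≡9 → J
V(21): 21−22=-1≡25 → Z
P(15): 15−22=-7≡19 → T
Z(25): 25−22=3 → D
R(17): 17−22=-5≡21 → V
P(15): 15−22=-7≡19 → T
V(21): 21−22=-1≡25 → Z

JZTDVTZ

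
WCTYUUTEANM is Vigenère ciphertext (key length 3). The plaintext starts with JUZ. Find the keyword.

Subtract each crib letter from the matching ciphertext letter (mod 26):
W(22)−J(9)=13 → N
C(2)−U(20)=-18≡8 → I
T(19)−Z(25)=-6≡20 → U

NIU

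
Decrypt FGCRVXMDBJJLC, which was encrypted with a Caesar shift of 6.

ZAWLPRGXVDDFW

F(5): 5−6=-1≡25 → Z
G(6): 6−6=0 → A
C(2): 2−6=-4≡22 → W
R(17): 17−6=11 → L
V(21): 21−6=15 → P
X(23): 23−6=17 → R
M(12): 12−6=6 → G
D(3): 3−6=-3≡23 → X
B(1): 1−6=-5≡21 → V
J(9): 9−6=3 → D
J(9): 9−6=3 → D
L(11): 11−6=5 → F
C(2): 2−6=-4≡22 → W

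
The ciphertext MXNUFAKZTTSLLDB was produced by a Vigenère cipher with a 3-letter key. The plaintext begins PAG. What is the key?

XXH

Subtract each crib letter from the matching ciphertext letter (mod 26):
M(12)−P(15)=-3≡23 → X
X(23)−A(0)=23 → X
N(13)−G(6)=7 → H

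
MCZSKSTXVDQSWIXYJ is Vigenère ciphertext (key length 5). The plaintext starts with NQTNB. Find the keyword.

ZMGFJ

Subtract each crib letter from the matching ciphertext letter (mod 26):
M(12)−N(13)=-1≡25 → Z
C(2)−Q(16)=-14≡12 → M
Z(25)−T(19)=6 → G
S(18)−N(13)=5 → F
K(10)−B(1)=9 → J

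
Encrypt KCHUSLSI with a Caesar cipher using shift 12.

K(10): 10+12=22 → W
C(2): 2+12=14 → O
H(7): 7+12=19 → T
U(20): 20+12=32≡6 → G
S(18): 18+12=30≡4 → E
L(11): 11+12=23 → X
S(18): 18+12=30≡4 → E
I(8): 8+12=20 → U

WOTGEXEU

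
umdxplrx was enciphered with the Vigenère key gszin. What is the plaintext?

ouepcfzy

Repeat the key across the ciphertext: gszingsz
u(20)−g(6): 14 → o
m(12)−s(18): -6≡20 → u
d(3)−z(25): -22≡4 → e
x(23)−i(8): 15 → p
p(15)−n(13): 2 → c
l(11)−g(6): 5 → f
r(17)−s(18): -1≡25 → z
x(23)−z(25): -2≡24 → y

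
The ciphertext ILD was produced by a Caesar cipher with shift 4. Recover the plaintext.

EHZ

I(8): 8−4=4 → E
L(11): 11−4=7 → H
D(3): 3−4=-1≡25 → Z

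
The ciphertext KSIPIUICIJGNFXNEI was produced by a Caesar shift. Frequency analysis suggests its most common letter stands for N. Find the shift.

21

The most frequent ciphertext letter is I (appears 5 times).
I is position 8; N is position 13.
Shift = -5≡21.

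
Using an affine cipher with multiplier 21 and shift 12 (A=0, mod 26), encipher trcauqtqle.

vfcmqkvkjs

t(19): 21·19+12=411≡21 → v
r(17): 21·17+12=369≡5 → f
c(2): 21·2+12=54≡2 → c
a(0): 21·0+12=12 → m
u(20): 21·20+12=432≡16 → q
q(16): 21·16+12=348≡10 → k
t(19): 21·19+12=411≡21 → v
q(16): 21·16+12=348≡10 → k
l(11): 21·11+12=243≡9 → j
e(4): 21·4+12=96≡18 → s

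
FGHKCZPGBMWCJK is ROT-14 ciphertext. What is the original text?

RSTWOLBSNYIOVW

F(5): 5−14=-9≡17 → R
G(6): 6−14=-8≡18 → S
H(7): 7−14=-7≡19 → T
K(10): 10−14=-4≡22 → W
C(2): 2−14=-12≡14 → O
Z(25): 25−14=11 → L
P(15): 15−14=1 → B
G(6): 6−14=-8≡18 → S
B(1): 1−14=-13≡13 → N
M(12): 12−14=-2≡24 → Y
W(22): 22−14=8 → I
C(2): 2−14=-12≡14 → O
J(9): 9−14=-5≡21 → V
K(10): 10−14=-4≡22 → W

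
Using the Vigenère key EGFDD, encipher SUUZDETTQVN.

WAZCGIZYTYR

Repeat the key across the message: EGFDDEGFDDE
S(18)+E(4): 22 → W
U(20)+G(6): 26≡0 → A
U(20)+F(5): 25 → Z
Z(25)+D(3): 28≡2 → C
D(3)+D(3): 6 → G
E(4)+E(4): 8 → I
T(19)+G(6): 25 → Z
T(19)+F(5): 24 → Y
Q(16)+D(3): 19 → T
V(21)+D(3): 24 → Y
N(13)+E(4): 17 → R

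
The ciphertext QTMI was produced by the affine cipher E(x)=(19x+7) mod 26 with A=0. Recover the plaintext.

VCDL

The inverse of 19 mod 26 is 11, since 19·11=209≡1. Apply D(y)=11·(y−7) mod 26:
Q(16): 11·(16−7)=99≡21 → V
T(19): 11·(19−7)=132≡2 → C
M(12): 11·(12−7)=55≡3 → D
I(8): 11·(8−7)=11 → L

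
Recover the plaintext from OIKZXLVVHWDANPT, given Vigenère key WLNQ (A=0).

Repeat the key across the ciphertext: WLNQWLNQWLNQWLN
O(14)−W(22): -8≡18 → S
I(8)−L(11): -3≡23 → X
K(10)−N(13): -3≡23 → X
Z(25)−Q(16): 9 → J
X(23)−W(22): 1 → B
L(11)−L(11): 0 → A
V(21)−N(13): 8 → I
V(21)−Q(16): 5 → F
H(7)−W(22): -15≡11 → L
W(22)−L(11): 11 → L
D(3)−N(13): -10≡16 → Q
A(0)−Q(16): -16≡10 → K
N(13)−W(22): -9≡17 → R
P(15)−L(11): 4 → E
T(19)−N(13): 6 → G

SXXJBAIFLLQKREG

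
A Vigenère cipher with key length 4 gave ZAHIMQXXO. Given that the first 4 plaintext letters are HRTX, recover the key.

Subtract each crib letter from the matching ciphertext letter (mod 26):
Z(25)−H(7)=18 → S
A(0)−R(17)=-17≡9 → J
H(7)−T(19)=-12≡14 → O
I(8)−X(23)=-15≡11 → L

SJOL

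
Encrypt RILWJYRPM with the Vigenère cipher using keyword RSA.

Repeat the key across the message: RSARSARSA
R(17)+R(17): 34≡8 → I
I(8)+S(18): 26≡0 → A
L(11)+A(0): 11 → L
W(22)+R(17): 39≡13 → N
J(9)+S(18): 27≡1 → B
Y(24)+A(0): 24 → Y
R(17)+R(17): 34≡8 → I
P(15)+S(18): 33≡7 → H
M(12)+A(0): 12 → M

IALNBYIHM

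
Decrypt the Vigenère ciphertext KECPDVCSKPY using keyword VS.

PMHXIDHAPXD

Repeat the key across the ciphertext: VSVSVSVSVSV
K(10)−V(21): -11≡15 → P
E(4)−S(18): -14≡12 → M
C(2)−V(21): -19≡7 → H
P(15)−S(18): -3≡23 → X
D(3)−V(21): -18≡8 → I
V(21)−S(18): 3 → D
C(2)−V(21): -19≡7 → H
S(18)−S(18): 0 → A
K(10)−V(21): -11≡15 → P
P(15)−S(18): -3≡23 → X
Y(24)−V(21): 3 → D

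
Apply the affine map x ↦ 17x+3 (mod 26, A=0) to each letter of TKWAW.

ORNDN

T(19): 17·19+3=326≡14 → O
K(10): 17·10+3=173≡17 → R
W(22): 17·22+3=377≡13 → N
A(0): 17·0+3=3 → D
W(22): 17·22+3=377≡13 → N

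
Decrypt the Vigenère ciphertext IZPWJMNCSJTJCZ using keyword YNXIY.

Repeat the key across the ciphertext: YNXIYYNXIYYNXI
I(8)−Y(24): -16≡10 → K
Z(25)−N(13): 12 → M
P(15)−X(23): -8≡18 → S
W(22)−I(8): 14 → O
J(9)−Y(24): -15≡11 → L
M(12)−Y(24): -12≡14 → O
N(13)−N(13): 0 → A
C(2)−X(23): -21≡5 → F
S(18)−I(8): 10 → K
J(9)−Y(24): -15≡11 → L
T(19)−Y(24): -5≡21 → V
J(9)−N(13): -4≡22 → W
C(2)−X(23): -21≡5 → F
Z(25)−I(8): 17 → R

KMSOLOAFKLVWFR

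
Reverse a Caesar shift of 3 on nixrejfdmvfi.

kfuobgcajscf

n(13): 13−3=10 → k
i(8): 8−3=5 → f
x(23): 23−3=20 → u
r(17): 17−3=14 → o
e(4): 4−3=1 → b
j(9): 9−3=6 → g
f(5): 5−3=2 → c
d(3): 3−3=0 → a
m(12): 12−3=9 → j
v(21): 21−3=18 → s
f(5): 5−3=2 → c
i(8): 8−3=5 → f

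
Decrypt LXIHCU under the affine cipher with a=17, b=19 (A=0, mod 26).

YOHKZX

The inverse of 17 mod 26 is 23, since 17·23=391≡1. Apply D(y)=23·(y−19) mod 26:
L(11): 23·(11−19)=-184≡24 → Y
X(23): 23·(23−19)=92≡14 → O
I(8): 23·(8−19)=-253≡7 → H
H(7): 23·(7−19)=-276≡10 → K
C(2): 23·(2−19)=-391≡25 → Z
U(20): 23·(20−19)=23 → X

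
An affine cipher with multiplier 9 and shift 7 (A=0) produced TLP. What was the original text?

The inverse of 9 mod 26 is 3, since 9·3=27≡1. Apply D(y)=3·(y−7) mod 26:
T(19): 3·(19−7)=36≡10 → K
L(11): 3·(11−7)=12 → M
P(15): 3·(15−7)=24 → Y

KMY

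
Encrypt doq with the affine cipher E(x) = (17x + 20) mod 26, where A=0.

d(3): 17·3+20=71≡19 → t
o(14): 17·14+20=258≡24 → y
q(16): 17·16+20=292≡6 → g

tyg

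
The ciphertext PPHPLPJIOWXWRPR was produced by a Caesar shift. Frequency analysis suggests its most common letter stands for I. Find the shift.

7

The most frequent ciphertext letter is P (appears 5 times).
P is position 15; I is position 8.
Shift = 7.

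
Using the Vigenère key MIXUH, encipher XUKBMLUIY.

JCHVTXCFS

Repeat the key across the message: MIXUHMIXU
X(23)+M(12): 35≡9 → J
U(20)+I(8): 28≡2 → C
K(10)+X(23): 33≡7 → H
B(1)+U(20): 21 → V
M(12)+H(7): 19 → T
L(11)+M(12): 23 → X
U(20)+I(8): 28≡2 → C
I(8)+X(23): 31≡5 → F
Y(24)+U(20): 44≡18 → S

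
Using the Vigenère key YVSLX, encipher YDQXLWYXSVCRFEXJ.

WYIIIUTPDSAMXPUH

Repeat the key across the message: YVSLXYVSLXYVSLXY
Y(24)+Y(24): 48≡22 → W
D(3)+V(21): 24 → Y
Q(16)+S(18): 34≡8 → I
X(23)+L(11): 34≡8 → I
L(11)+X(23): 34≡8 → I
W(22)+Y(24): 46≡20 → U
Y(24)+V(21): 45≡19 → T
X(23)+S(18): 41≡15 → P
S(18)+L(11): 29≡3 → D
V(21)+X(23): 44≡18 → S
C(2)+Y(24): 26≡0 → A
R(17)+V(21): 38≡12 → M
F(5)+S(18): 23 → X
E(4)+L(11): 15 → P
X(23)+X(23): 46≡20 → U
J(9)+Y(24): 33≡7 → H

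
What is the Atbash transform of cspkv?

c(2) → x(23)
s(18) → h(7)
p(15) → k(10)
k(10) → p(15)
v(21) → e(4)

xhkpe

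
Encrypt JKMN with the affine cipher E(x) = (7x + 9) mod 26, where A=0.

UBPW

J(9): 7·9+9=72≡20 → U
K(10): 7·10+9=79≡1 → B
M(12): 7·12+9=93≡15 → P
N(13): 7·13+9=100≡22 → W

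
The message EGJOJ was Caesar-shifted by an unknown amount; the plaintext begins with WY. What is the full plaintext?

WYBGB

From the crib: E(4)−W(22)=-18≡8, so the shift is 8.
Subtract 8 from each ciphertext letter:
E(4): 4−8=-4≡22 → W
G(6): 6−8=-2≡24 → Y
J(9): 9−8=1 → B
O(14): 14−8=6 → G
J(9): 9−8=1 → B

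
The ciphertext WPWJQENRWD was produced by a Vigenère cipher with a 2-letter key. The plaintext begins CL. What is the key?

Subtract each crib letter from the matching ciphertext letter (mod 26):
W(22)−C(2)=20 → U
P(15)−L(11)=4 → E

UE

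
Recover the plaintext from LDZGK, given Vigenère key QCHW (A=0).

VBSKU

Repeat the key across the ciphertext: QCHWQ
L(11)−Q(16): -5≡21 → V
D(3)−C(2): 1 → B
Z(25)−H(7): 18 → S
G(6)−W(22): -16≡10 → K
K(10)−Q(16): -6≡20 → U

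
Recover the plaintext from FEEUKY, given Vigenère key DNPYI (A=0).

CRPWCV

Repeat the key across the ciphertext: DNPYID
F(5)−D(3): 2 → C
E(4)−N(13): -9≡17 → R
E(4)−P(15): -11≡15 → P
U(20)−Y(24): -4≡22 → W
K(10)−I(8): 2 → C
Y(24)−D(3): 21 → V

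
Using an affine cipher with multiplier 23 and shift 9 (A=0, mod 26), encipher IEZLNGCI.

LXMCWRDL

I(8): 23·8+9=193≡11 → L
E(4): 23·4+9=101≡23 → X
Z(25): 23·25+9=584≡12 → M
L(11): 23·11+9=262≡2 → C
N(13): 23·13+9=308≡22 → W
G(6): 23·6+9=147≡17 → R
C(2): 23·2+9=55≡3 → D
I(8): 23·8+9=193≡11 → L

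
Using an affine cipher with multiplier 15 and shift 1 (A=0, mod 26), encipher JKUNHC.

GVPOCF

J(9): 15·9+1=136≡6 → G
K(10): 15·10+1=151≡21 → V
U(20): 15·20+1=301≡15 → P
N(13): 15·13+1=196≡14 → O
H(7): 15·7+1=106≡2 → C
C(2): 15·2+1=31≡5 → F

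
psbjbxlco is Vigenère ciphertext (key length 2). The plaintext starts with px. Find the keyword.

Subtract each crib letter from the matching ciphertext letter (mod 26):
p(15)−p(15)=0 → a
s(18)−x(23)=-5≡21 → v

av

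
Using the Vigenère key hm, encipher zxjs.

Repeat the key across the message: hmhm
z(25)+h(7): 32≡6 → g
x(23)+m(12): 35≡9 → j
j(9)+h(7): 16 → q
s(18)+m(12): 30≡4 → e

gjqe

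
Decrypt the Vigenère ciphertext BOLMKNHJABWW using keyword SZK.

Repeat the key across the ciphertext: SZKSZKSZKSZK
B(1)−S(18): -17≡9 → J
O(14)−Z(25): -11≡15 → P
L(11)−K(10): 1 → B
M(12)−S(18): -6≡20 → U
K(10)−Z(25): -15≡11 → L
N(13)−K(10): 3 → D
H(7)−S(18): -11≡15 → P
J(9)−Z(25): -16≡10 → K
A(0)−K(10): -10≡16 → Q
B(1)−S(18): -17≡9 → J
W(22)−Z(25): -3≡23 → X
W(22)−K(10): 12 → M

JPBULDPKQJXM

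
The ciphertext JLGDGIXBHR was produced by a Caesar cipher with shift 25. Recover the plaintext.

J(9): 9−25=-16≡10 → K
L(11): 11−25=-14≡12 → M
G(6): 6−25=-19≡7 → H
D(3): 3−25=-22≡4 → E
G(6): 6−25=-19≡7 → H
I(8): 8−25=-17≡9 → J
X(23): 23−25=-2≡24 → Y
B(1): 1−25=-24≡2 → C
H(7): 7−25=-18≡8 → I
R(17): 17−25=-8≡18 → S

KMHEHJYCIS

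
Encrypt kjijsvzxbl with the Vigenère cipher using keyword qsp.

Repeat the key across the message: qspqspqspq
k(10)+q(16): 26≡0 → a
j(9)+s(18): 27≡1 → b
i(8)+p(15): 23 → x
j(9)+q(16): 25 → z
s(18)+s(18): 36≡10 → k
v(21)+p(15): 36≡10 → k
z(25)+q(16): 41≡15 → p
x(23)+s(18): 41≡15 → p
b(1)+p(15): 16 → q
l(11)+q(16): 27≡1 → b

abxzkkppqb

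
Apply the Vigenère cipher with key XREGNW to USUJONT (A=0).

RJYPBJQ

Repeat the key across the message: XREGNWX
U(20)+X(23): 43≡17 → R
S(18)+R(17): 35≡9 → J
U(20)+E(4): 24 → Y
J(9)+G(6): 15 → P
O(14)+N(13): 27≡1 → B
N(13)+W(22): 35≡9 → J
T(19)+X(23): 42≡16 → Q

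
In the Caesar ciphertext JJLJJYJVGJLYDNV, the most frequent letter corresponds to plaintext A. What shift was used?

The most frequent ciphertext letter is J (appears 6 times).
J is position 9; A is position 0.
Shift = 9.

9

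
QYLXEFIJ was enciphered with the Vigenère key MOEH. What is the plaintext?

Repeat the key across the ciphertext: MOEHMOEH
Q(16)−M(12): 4 → E
Y(24)−O(14): 10 → K
L(11)−E(4): 7 → H
X(23)−H(7): 16 → Q
E(4)−M(12): -8≡18 → S
F(5)−O(14): -9≡17 → R
I(8)−E(4): 4 → E
J(9)−H(7): 2 → C

EKHQSREC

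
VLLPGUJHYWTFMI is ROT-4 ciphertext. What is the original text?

V(21): 21−4=17 → R
L(11): 11−4=7 → H
L(11): 11−4=7 → H
P(15): 15−4=11 → L
G(6): 6−4=2 → C
U(20): 20−4=16 → Q
J(9): 9−4=5 → F
H(7): 7−4=3 → D
Y(24): 24−4=20 → U
W(22): 22−4=18 → S
T(19): 19−4=15 → P
F(5): 5−4=1 → B
M(12): 12−4=8 → I
I(8): 8−4=4 → E

RHHLCQFDUSPBIE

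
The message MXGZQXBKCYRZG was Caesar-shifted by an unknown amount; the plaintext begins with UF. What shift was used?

18

From the crib: M(12)−U(20)=-8≡18, so the shift is 18.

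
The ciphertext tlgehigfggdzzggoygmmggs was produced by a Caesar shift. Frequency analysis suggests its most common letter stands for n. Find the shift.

The most frequent ciphertext letter is g (appears 9 times).
g is position 6; n is position 13.
Shift = -7≡19.

19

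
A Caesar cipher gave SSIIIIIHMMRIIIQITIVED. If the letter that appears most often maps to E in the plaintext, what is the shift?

4

The most frequent ciphertext letter is I (appears 10 times).
I is position 8; E is position 4.
Shift = 4.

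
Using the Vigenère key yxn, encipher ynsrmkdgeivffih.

Repeat the key across the message: yxnyxnyxnyxnyxn
y(24)+y(24): 48≡22 → w
n(13)+x(23): 36≡10 → k
s(18)+n(13): 31≡5 → f
r(17)+y(24): 41≡15 → p
m(12)+x(23): 35≡9 → j
k(10)+n(13): 23 → x
d(3)+y(24): 27≡1 → b
g(6)+x(23): 29≡3 → d
e(4)+n(13): 17 → r
i(8)+y(24): 32≡6 → g
v(21)+x(23): 44≡18 → s
f(5)+n(13): 18 → s
f(5)+y(24): 29≡3 → d
i(8)+x(23): 31≡5 → f
h(7)+n(13): 20 → u

wkfpjxbdrgssdfu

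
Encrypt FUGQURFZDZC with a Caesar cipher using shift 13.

F(5): 5+13=18 → S
U(20): 20+13=33≡7 → H
G(6): 6+13=19 → T
Q(16): 16+13=29≡3 → D
U(20): 20+13=33≡7 → H
R(17): 17+13=30≡4 → E
F(5): 5+13=18 → S
Z(25): 25+13=38≡12 → M
D(3): 3+13=16 → Q
Z(25): 25+13=38≡12 → M
C(2): 2+13=15 → P

SHTDHESMQMP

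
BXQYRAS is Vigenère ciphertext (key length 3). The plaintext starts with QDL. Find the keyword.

Subtract each crib letter from the matching ciphertext letter (mod 26):
B(1)−Q(16)=-15≡11 → L
X(23)−D(3)=20 → U
Q(16)−L(11)=5 → F

LUF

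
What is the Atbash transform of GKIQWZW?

TPRJDAD

G(6) → T(19)
K(10) → P(15)
I(8) → R(17)
Q(16) → J(9)
W(22) → D(3)
Z(25) → A(0)
W(22) → D(3)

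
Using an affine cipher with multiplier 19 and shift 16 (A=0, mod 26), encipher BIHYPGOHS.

JMTEPAWTU

B(1): 19·1+16=35≡9 → J
I(8): 19·8+16=168≡12 → M
H(7): 19·7+16=149≡19 → T
Y(24): 19·24+16=472≡4 → E
P(15): 19·15+16=301≡15 → P
G(6): 19·6+16=130≡0 → A
O(14): 19·14+16=282≡22 → W
H(7): 19·7+16=149≡19 → T
S(18): 19·18+16=358≡20 → U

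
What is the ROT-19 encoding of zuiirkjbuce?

z(25): 25+19=44≡18 → s
u(20): 20+19=39≡13 → n
i(8): 8+19=27≡1 → b
i(8): 8+19=27≡1 → b
r(17): 17+19=36≡10 → k
k(10): 10+19=29≡3 → d
j(9): 9+19=28≡2 → c
b(1): 1+19=20 → u
u(20): 20+19=39≡13 → n
c(2): 2+19=21 → v
e(4): 4+19=23 → x

snbbkdcunvx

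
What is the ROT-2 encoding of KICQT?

K(10): 10+2=12 → M
I(8): 8+2=10 → K
C(2): 2+2=4 → E
Q(16): 16+2=18 → S
T(19): 19+2=21 → V

MKESV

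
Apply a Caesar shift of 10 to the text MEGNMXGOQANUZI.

M(12): 12+10=22 → W
E(4): 4+10=14 → O
G(6): 6+10=16 → Q
N(13): 13+10=23 → X
M(12): 12+10=22 → W
X(23): 23+10=33≡7 → H
G(6): 6+10=16 → Q
O(14): 14+10=24 → Y
Q(16): 16+10=26≡0 → A
A(0): 0+10=10 → K
N(13): 13+10=23 → X
U(20): 20+10=30≡4 → E
Z(25): 25+10=35≡9 → J
I(8): 8+10=18 → S

WOQXWHQYAKXEJS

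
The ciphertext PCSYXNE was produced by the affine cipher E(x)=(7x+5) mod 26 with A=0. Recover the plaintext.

UHNZKQL

The inverse of 7 mod 26 is 15, since 7·15=105≡1. Apply D(y)=15·(y−5) mod 26:
P(15): 15·(15−5)=150≡20 → U
C(2): 15·(2−5)=-45≡7 → H
S(18): 15·(18−5)=195≡13 → N
Y(24): 15·(24−5)=285≡25 → Z
X(23): 15·(23−5)=270≡10 → K
N(13): 15·(13−5)=120≡16 → Q
E(4): 15·(4−5)=-15≡11 → L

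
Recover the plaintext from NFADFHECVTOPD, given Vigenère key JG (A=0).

Repeat the key across the ciphertext: JGJGJGJGJGJGJ
N(13)−J(9): 4 → E
F(5)−G(6): -1≡25 → Z
A(0)−J(9): -9≡17 → R
D(3)−G(6): -3≡23 → X
F(5)−J(9): -4≡22 → W
H(7)−G(6): 1 → B
E(4)−J(9): -5≡21 → V
C(2)−G(6): -4≡22 → W
V(21)−J(9): 12 → M
T(19)−G(6): 13 → N
O(14)−J(9): 5 → F
P(15)−G(6): 9 → J
D(3)−J(9): -6≡20 → U

EZRXWBVWMNFJU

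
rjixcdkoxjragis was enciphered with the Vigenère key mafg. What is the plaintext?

fjdrqdfiljmuuin

Repeat the key across the ciphertext: mafgmafgmafgmaf
r(17)−m(12): 5 → f
j(9)−a(0): 9 → j
i(8)−f(5): 3 → d
x(23)−g(6): 17 → r
c(2)−m(12): -10≡16 → q
d(3)−a(0): 3 → d
k(10)−f(5): 5 → f
o(14)−g(6): 8 → i
x(23)−m(12): 11 → l
j(9)−a(0): 9 → j
r(17)−f(5): 12 → m
a(0)−g(6): -6≡20 → u
g(6)−m(12): -6≡20 → u
i(8)−a(0): 8 → i
s(18)−f(5): 13 → n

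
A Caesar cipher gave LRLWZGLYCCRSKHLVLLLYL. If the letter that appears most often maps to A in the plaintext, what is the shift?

The most frequent ciphertext letter is L (appears 8 times).
L is position 11; A is position 0.
Shift = 11.

11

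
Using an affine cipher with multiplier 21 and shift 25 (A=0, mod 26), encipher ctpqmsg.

picxrnv

c(2): 21·2+25=67≡15 → p
t(19): 21·19+25=424≡8 → i
p(15): 21·15+25=340≡2 → c
q(16): 21·16+25=361≡23 → x
m(12): 21·12+25=277≡17 → r
s(18): 21·18+25=403≡13 → n
g(6): 21·6+25=151≡21 → v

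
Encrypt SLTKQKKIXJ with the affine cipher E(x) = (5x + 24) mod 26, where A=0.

KBPWAWWMJR

S(18): 5·18+24=114≡10 → K
L(11): 5·11+24=79≡1 → B
T(19): 5·19+24=119≡15 → P
K(10): 5·10+24=74≡22 → W
Q(16): 5·16+24=104≡0 → A
K(10): 5·10+24=74≡22 → W
K(10): 5·10+24=74≡22 → W
I(8): 5·8+24=64≡12 → M
X(23): 5·23+24=139≡9 → J
J(9): 5·9+24=69≡17 → R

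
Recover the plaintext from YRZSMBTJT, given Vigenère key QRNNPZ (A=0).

Repeat the key across the ciphertext: QRNNPZQRN
Y(24)−Q(16): 8 → I
R(17)−R(17): 0 → A
Z(25)−N(13): 12 → M
S(18)−N(13): 5 → F
M(12)−P(15): -3≡23 → X
B(1)−Z(25): -24≡2 → C
T(19)−Q(16): 3 → D
J(9)−R(17): -8≡18 → S
T(19)−N(13): 6 → G

IAMFXCDSG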